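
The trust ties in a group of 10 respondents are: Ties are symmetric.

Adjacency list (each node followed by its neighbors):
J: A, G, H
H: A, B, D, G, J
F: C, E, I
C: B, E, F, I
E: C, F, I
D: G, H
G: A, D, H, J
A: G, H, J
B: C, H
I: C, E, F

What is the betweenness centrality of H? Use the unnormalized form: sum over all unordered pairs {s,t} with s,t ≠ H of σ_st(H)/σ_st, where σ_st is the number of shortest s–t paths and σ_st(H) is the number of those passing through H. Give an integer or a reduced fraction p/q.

Pairs whose geodesics pass through H — F–A: 1; F–G: 1; F–J: 1; F–D: 1; B–A: 1; B–G: 1; B–J: 1; B–D: 1; I–A: 1; I–G: 1; I–J: 1; I–D: 1; C–A: 1; C–G: 1 … (+8 more pairs).
All other pairs contribute 0.
Summing the contributions gives betweenness(H) = 21.

21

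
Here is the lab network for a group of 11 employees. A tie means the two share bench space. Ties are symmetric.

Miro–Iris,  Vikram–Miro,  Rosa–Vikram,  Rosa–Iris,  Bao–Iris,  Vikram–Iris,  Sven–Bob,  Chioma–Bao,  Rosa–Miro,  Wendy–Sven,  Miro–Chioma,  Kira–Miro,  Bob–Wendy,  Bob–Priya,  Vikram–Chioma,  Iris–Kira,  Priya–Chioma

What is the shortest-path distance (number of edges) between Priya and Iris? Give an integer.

3

One shortest route is Priya – Chioma – Miro – Iris, which uses 3 edges, and at distance 2 from Priya we only reach {Bao, Miro, Sven, Vikram, Wendy}, which does not include Iris. So d(Priya,Iris) = 3.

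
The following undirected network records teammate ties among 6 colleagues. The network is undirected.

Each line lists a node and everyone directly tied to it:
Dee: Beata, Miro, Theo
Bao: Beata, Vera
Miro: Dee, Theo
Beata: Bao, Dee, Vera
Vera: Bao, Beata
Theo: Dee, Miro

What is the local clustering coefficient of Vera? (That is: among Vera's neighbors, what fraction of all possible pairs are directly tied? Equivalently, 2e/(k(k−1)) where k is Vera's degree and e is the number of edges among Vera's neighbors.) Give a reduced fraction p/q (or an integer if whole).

1

Vera's neighbors: Bao and Beata (k = 2).
Possible neighbor pairs: C(2,2) = 1. Edges among them: Bao–Beata → e = 1.
Clustering(Vera) = 1/1.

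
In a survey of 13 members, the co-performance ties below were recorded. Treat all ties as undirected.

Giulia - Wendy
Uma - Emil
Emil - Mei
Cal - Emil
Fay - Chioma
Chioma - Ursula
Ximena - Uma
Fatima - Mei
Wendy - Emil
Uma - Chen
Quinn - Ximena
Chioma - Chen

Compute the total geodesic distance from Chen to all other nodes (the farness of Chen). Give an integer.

30

Distances from Chen: Cal:3, Chioma:1, Emil:2, Fatima:4, Fay:2, Giulia:4, Mei:3, Quinn:3, Uma:1, Ursula:2, Wendy:3, Ximena:2.
Sum = 3 + 1 + 2 + 4 + 2 + 4 + 3 + 3 + 1 + 2 + 3 + 2 = 30.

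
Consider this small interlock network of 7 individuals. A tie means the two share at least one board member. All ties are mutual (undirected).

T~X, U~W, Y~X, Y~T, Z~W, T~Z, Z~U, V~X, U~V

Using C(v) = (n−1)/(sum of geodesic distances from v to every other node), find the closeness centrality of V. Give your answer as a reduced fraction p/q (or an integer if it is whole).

Distances from V: T:2, U:1, W:2, X:1, Y:2, Z:2. Sum = 10.
n = 7, so closeness = 6/10 = 3/5.

3/5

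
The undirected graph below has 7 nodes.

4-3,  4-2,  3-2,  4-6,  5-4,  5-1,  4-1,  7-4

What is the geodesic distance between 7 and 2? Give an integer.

2

One shortest route is 7 – 4 – 2, which uses 2 edges, and 7 and 2 are not directly tied, so nothing shorter exists. So d(7,2) = 2.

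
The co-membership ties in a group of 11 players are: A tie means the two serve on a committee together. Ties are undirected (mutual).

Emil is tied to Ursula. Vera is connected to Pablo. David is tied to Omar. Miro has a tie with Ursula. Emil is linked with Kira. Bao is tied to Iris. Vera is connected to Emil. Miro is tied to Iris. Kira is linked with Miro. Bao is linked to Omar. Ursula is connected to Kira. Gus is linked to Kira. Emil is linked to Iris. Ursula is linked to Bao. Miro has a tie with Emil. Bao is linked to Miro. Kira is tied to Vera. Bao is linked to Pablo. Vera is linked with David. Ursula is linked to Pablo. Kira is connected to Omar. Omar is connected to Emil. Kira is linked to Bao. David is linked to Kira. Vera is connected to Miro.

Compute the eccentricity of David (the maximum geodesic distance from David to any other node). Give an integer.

3

Distances from David: Bao:2, Emil:2, Gus:2, Iris:3, Kira:1, Miro:2, Omar:1, Pablo:2, Ursula:2, Vera:1.
The largest is 3 (to Iris), so the eccentricity of David is 3.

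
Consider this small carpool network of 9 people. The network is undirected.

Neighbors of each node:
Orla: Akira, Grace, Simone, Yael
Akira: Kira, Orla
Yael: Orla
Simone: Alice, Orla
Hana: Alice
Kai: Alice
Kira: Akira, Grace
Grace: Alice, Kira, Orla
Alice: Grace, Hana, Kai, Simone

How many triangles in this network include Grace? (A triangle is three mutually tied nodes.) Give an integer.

0

Grace's neighbors are Alice, Kira, and Orla, but none of them are tied to each other, so no triangle contains Grace.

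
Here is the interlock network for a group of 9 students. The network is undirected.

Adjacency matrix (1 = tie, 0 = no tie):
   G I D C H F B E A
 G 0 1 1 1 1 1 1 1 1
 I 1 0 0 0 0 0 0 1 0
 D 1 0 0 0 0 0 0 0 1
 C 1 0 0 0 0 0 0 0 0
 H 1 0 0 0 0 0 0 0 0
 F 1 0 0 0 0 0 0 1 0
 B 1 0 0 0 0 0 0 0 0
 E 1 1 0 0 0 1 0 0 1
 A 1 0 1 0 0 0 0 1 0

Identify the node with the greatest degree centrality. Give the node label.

Degrees — A:3, B:1, C:1, D:2, E:4, F:2, G:8, H:1, I:2.
The maximum is 8, attained only by G.

G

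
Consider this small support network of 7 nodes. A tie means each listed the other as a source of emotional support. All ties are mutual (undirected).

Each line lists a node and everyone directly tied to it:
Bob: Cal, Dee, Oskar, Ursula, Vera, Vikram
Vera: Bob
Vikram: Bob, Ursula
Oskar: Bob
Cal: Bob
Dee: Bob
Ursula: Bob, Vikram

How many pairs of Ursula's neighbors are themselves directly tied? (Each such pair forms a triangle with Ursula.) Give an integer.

Ursula's neighbors: Bob and Vikram.
Neighbor pairs that are themselves tied: Ursula–Bob–Vikram. Each forms one triangle with Ursula, for 1 in total.

1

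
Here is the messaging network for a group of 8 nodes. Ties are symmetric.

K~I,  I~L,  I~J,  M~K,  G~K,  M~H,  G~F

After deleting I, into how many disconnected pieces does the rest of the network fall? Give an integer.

Without I, the remaining ties split the others into: {F, G, H, K, M}; {L}; {J}.
That's 3 separate components.

3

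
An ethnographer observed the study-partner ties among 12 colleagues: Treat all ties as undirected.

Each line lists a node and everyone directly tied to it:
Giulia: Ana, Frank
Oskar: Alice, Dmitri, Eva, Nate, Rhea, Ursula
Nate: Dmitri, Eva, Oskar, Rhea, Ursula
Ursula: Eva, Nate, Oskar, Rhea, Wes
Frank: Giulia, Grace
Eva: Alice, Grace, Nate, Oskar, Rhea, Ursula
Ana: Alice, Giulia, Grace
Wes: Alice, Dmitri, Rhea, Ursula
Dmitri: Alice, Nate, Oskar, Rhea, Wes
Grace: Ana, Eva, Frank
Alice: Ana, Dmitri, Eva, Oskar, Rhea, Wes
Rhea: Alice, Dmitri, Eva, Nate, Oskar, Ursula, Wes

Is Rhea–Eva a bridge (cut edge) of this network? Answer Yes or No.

No

Even without that edge, Rhea still reaches Eva via Rhea – Ursula – Eva, so the network stays connected. Not a bridge.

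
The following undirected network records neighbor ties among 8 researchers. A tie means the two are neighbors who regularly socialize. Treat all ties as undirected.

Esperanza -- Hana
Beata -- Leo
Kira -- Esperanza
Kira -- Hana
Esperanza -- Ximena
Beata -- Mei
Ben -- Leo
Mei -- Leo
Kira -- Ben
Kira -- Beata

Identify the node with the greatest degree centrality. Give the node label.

Kira

Degrees — Beata:3, Ben:2, Esperanza:3, Hana:2, Kira:4, Leo:3, Mei:2, Ximena:1.
The maximum is 4, attained only by Kira.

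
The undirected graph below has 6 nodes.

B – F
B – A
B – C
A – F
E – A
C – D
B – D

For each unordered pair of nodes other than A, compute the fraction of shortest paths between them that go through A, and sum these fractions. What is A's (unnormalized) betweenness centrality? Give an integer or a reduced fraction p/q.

Pairs whose geodesics pass through A — F–E: 1; B–E: 1; E–C: 1; E–D: 1.
All other pairs contribute 0.
Summing the contributions gives betweenness(A) = 4.

4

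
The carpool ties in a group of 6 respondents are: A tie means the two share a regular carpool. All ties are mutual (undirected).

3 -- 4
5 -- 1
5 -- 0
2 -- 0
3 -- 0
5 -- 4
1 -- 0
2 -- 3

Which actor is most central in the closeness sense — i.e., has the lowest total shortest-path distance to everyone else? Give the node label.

Farness (sum of distances to all others) for each node — 0:6, 1:8, 2:8, 3:7, 4:8, 5:7.
The smallest farness is 6, for 0, so 0 has the highest closeness.

0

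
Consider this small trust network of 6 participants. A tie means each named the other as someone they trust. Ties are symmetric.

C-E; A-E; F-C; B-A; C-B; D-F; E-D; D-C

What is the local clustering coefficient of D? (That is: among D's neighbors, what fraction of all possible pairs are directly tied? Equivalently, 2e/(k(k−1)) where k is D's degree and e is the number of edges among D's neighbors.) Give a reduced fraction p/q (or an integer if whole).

D's neighbors: C, E, and F (k = 3).
Possible neighbor pairs: C(3,2) = 3. Edges among them: C–E, C–F → e = 2.
Clustering(D) = 2/3.

2/3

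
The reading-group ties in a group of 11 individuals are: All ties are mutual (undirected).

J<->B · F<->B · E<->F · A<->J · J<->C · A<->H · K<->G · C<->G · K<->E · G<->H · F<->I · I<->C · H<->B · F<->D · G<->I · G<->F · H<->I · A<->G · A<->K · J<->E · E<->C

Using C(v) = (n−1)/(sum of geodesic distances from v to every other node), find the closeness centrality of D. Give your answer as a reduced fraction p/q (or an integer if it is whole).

Distances from D: A:3, B:2, C:3, E:2, F:1, G:2, H:3, I:2, J:3, K:3. Sum = 24.
n = 11, so closeness = 10/24 = 5/12.

5/12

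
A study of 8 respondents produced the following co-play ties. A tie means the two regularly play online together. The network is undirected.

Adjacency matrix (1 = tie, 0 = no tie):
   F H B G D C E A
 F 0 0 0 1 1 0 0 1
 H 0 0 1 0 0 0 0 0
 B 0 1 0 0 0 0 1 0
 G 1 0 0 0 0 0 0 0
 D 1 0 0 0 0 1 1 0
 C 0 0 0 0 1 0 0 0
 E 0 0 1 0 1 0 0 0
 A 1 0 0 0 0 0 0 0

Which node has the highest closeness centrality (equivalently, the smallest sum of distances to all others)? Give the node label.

Farness (sum of distances to all others) for each node — A:20, B:18, C:18, D:12, E:14, F:14, G:20, H:24.
The smallest farness is 12, for D, so D has the highest closeness.

D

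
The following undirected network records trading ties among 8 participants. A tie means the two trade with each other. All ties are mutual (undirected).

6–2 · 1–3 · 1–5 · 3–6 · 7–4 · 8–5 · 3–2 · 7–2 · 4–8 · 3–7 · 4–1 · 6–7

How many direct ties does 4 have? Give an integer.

4 is directly tied to 1, 7, and 8. That is 3 neighbors, so the degree of 4 is 3.

3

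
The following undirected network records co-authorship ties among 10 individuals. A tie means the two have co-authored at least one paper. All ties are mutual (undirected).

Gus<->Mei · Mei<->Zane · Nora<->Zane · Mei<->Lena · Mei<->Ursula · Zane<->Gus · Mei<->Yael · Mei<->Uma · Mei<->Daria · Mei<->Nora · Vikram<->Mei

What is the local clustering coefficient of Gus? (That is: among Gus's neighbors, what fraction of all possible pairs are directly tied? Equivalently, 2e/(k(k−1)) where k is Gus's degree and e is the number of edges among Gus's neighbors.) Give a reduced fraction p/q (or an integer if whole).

1

Gus's neighbors: Mei and Zane (k = 2).
Possible neighbor pairs: C(2,2) = 1. Edges among them: Mei–Zane → e = 1.
Clustering(Gus) = 1/1.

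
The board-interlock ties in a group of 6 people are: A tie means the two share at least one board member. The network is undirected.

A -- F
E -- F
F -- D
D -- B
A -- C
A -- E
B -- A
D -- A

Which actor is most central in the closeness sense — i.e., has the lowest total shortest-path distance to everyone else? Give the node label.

Farness (sum of distances to all others) for each node — A:5, B:8, C:9, D:7, E:8, F:7.
The smallest farness is 5, for A, so A has the highest closeness.

A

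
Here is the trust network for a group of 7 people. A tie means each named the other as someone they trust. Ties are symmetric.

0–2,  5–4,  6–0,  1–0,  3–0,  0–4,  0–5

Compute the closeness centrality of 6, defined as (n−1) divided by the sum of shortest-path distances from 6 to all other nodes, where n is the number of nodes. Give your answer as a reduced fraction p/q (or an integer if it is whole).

Distances from 6: 0:1, 1:2, 2:2, 3:2, 4:2, 5:2. Sum = 11.
n = 7, so closeness = 6/11.

6/11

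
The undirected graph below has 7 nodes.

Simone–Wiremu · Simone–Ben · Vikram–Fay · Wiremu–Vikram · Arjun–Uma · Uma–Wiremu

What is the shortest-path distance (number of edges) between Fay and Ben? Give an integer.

4

One shortest route is Fay – Vikram – Wiremu – Simone – Ben, which uses 4 edges, and at distance 3 from Fay we only reach {Simone, Uma}, which does not include Ben. So d(Fay,Ben) = 4.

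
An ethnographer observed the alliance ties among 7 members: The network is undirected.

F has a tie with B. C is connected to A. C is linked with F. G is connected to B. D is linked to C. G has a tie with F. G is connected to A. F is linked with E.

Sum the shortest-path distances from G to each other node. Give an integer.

Distances from G: A:1, B:1, C:2, D:3, E:2, F:1.
Sum = 1 + 1 + 2 + 3 + 2 + 1 = 10.

10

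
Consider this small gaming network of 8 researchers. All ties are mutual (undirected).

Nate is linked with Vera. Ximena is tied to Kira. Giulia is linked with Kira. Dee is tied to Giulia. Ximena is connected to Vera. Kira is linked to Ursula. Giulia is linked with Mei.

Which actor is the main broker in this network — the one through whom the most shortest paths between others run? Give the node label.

Unnormalized betweenness of each node: Dee:0, Giulia:11, Kira:15, Mei:0, Nate:0, Ursula:0, Vera:6, Ximena:10.
Kira has the largest value, 15, making it the main broker — the node through which the most shortest paths run.

Kira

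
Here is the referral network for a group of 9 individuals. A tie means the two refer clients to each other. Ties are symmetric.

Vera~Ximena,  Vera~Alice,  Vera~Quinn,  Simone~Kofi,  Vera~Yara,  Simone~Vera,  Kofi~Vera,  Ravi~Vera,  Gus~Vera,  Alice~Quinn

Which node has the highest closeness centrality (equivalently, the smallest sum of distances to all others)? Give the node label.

Farness (sum of distances to all others) for each node — Alice:14, Gus:15, Kofi:14, Quinn:14, Ravi:15, Simone:14, Vera:8, Ximena:15, Yara:15.
The smallest farness is 8, for Vera, so Vera has the highest closeness.

Vera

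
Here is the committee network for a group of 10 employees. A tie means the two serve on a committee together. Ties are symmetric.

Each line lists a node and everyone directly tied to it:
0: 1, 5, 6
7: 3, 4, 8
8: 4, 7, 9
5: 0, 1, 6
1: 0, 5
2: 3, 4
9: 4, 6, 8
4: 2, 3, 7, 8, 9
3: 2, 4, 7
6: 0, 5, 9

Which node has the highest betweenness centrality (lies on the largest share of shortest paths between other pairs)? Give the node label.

9

Unnormalized betweenness of each node: 0:7/2, 1:0, 2:0, 3:1/2, 4:29/2, 5:7/2, 6:18, 7:1/2, 8:5/2, 9:20.
9 has the largest value, 20, making it the main broker — the node through which the most shortest paths run.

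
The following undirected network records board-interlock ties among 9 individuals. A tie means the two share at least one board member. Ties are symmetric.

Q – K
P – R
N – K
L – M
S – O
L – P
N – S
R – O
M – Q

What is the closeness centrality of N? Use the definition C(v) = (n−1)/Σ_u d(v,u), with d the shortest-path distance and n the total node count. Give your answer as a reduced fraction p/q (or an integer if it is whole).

Distances from N: K:1, L:4, M:3, O:2, P:4, Q:2, R:3, S:1. Sum = 20.
n = 9, so closeness = 8/20 = 2/5.

2/5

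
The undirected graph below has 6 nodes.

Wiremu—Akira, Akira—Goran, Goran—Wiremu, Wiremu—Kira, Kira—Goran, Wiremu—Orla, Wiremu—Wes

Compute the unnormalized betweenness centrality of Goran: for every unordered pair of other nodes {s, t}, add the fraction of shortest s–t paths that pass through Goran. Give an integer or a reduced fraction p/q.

Pairs whose geodesics pass through Goran — Kira–Akira: 1/2.
All other pairs contribute 0.
Summing the contributions gives betweenness(Goran) = 1/2.

1/2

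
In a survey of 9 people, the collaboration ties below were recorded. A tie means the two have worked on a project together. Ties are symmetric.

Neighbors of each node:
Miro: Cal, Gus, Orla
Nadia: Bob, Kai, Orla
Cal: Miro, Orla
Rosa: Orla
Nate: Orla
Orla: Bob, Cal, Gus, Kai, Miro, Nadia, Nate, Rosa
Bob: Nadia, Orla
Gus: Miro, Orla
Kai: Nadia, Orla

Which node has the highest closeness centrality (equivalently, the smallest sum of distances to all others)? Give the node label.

Farness (sum of distances to all others) for each node — Bob:14, Cal:14, Gus:14, Kai:14, Miro:13, Nadia:13, Nate:15, Orla:8, Rosa:15.
The smallest farness is 8, for Orla, so Orla has the highest closeness.

Orla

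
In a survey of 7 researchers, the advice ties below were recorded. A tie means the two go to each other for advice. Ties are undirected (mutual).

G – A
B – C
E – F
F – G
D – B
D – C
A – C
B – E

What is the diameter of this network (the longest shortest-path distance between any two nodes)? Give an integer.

3

Eccentricity of each node (its greatest distance to any other): A:3, B:3, C:3, D:3, E:3, F:3, G:3.
The maximum eccentricity is 3, realized for instance by the pair G–D via G – A – C – D. So the diameter is 3.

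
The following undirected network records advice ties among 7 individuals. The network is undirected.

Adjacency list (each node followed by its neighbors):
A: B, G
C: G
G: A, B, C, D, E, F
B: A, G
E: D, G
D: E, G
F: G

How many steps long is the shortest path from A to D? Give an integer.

2

One shortest route is A – G – D, which uses 2 edges, and A and D are not directly tied, so nothing shorter exists. So d(A,D) = 2.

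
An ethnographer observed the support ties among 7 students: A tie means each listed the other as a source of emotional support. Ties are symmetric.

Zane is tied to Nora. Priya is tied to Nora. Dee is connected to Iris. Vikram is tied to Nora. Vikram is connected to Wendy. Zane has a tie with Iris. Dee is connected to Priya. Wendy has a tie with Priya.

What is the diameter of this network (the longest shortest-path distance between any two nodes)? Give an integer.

Eccentricity of each node (its greatest distance to any other): Dee:3, Iris:3, Nora:2, Priya:2, Vikram:3, Wendy:3, Zane:3.
The maximum eccentricity is 3, realized for instance by the pair Wendy–Zane via Wendy – Priya – Nora – Zane. So the diameter is 3.

3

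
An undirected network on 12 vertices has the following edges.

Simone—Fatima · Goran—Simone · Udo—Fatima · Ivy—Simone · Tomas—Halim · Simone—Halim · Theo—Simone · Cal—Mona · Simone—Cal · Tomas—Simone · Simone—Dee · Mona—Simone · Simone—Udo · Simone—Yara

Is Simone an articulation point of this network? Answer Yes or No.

Yes

Removing Simone leaves {Halim and Tomas} with no path to {Theo}, so the network splits into 8 components. Simone is a cut vertex.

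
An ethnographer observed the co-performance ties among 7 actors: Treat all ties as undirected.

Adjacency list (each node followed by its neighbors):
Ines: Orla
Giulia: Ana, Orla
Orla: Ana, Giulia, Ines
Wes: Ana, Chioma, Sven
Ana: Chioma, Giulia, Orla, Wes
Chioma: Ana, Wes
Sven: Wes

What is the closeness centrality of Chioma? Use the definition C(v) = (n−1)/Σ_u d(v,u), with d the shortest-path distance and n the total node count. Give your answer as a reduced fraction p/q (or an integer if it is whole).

6/11

Distances from Chioma: Ana:1, Giulia:2, Ines:3, Orla:2, Sven:2, Wes:1. Sum = 11.
n = 7, so closeness = 6/11.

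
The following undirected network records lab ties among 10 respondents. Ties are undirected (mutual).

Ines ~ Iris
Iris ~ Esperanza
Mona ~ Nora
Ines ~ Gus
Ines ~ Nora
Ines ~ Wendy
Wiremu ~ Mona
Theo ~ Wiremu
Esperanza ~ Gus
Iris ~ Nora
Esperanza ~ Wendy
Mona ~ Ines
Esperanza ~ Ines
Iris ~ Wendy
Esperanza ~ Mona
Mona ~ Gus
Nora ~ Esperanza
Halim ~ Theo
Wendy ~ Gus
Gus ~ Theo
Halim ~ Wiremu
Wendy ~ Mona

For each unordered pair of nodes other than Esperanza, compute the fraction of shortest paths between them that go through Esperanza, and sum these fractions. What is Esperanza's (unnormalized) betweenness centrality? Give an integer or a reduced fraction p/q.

Pairs whose geodesics pass through Esperanza — Theo–Nora: 1/4; Theo–Iris: 1/3; Wiremu–Iris: 1/4; Halim–Iris: 2/7; Wendy–Nora: 1/4; Gus–Nora: 1/3; Gus–Iris: 1/3; Mona–Iris: 1/4.
All other pairs contribute 0.
Summing the contributions gives betweenness(Esperanza) = 16/7.

16/7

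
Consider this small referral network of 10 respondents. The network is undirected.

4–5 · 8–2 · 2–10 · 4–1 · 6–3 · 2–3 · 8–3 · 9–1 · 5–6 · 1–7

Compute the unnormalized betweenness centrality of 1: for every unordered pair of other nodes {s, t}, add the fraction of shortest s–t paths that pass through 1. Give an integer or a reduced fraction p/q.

15

Pairs whose geodesics pass through 1 — 5–9: 1; 5–7: 1; 8–9: 1; 8–7: 1; 4–9: 1; 4–7: 1; 3–9: 1; 3–7: 1; 10–9: 1; 10–7: 1; 9–7: 1; 9–6: 1; 9–2: 1; 7–6: 1 … (+1 more pairs).
All other pairs contribute 0.
Summing the contributions gives betweenness(1) = 15.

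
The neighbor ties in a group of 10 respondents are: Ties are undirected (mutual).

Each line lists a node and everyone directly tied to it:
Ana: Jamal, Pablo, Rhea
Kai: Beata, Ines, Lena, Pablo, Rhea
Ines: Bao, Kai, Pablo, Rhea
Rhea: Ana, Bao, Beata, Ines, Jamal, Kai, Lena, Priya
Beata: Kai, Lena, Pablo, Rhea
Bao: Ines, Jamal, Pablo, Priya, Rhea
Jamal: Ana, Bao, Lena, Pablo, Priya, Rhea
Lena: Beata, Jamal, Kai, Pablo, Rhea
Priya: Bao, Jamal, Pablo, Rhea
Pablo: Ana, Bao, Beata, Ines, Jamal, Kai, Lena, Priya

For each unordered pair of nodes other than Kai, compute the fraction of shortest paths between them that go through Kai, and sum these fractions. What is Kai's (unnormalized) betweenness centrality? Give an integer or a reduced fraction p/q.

19/24

Pairs whose geodesics pass through Kai — Lena–Ines: 1/3; Pablo–Rhea: 1/8; Beata–Ines: 1/3.
All other pairs contribute 0.
Summing the contributions gives betweenness(Kai) = 19/24.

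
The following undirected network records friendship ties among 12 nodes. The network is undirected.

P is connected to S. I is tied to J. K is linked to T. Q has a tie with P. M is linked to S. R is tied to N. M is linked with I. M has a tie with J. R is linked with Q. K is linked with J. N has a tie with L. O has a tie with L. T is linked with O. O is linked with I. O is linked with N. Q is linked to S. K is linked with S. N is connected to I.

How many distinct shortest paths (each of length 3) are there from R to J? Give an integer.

1

The shortest distance is 3, and the only length-3 path is R–N–I–J. So there is exactly 1 shortest path.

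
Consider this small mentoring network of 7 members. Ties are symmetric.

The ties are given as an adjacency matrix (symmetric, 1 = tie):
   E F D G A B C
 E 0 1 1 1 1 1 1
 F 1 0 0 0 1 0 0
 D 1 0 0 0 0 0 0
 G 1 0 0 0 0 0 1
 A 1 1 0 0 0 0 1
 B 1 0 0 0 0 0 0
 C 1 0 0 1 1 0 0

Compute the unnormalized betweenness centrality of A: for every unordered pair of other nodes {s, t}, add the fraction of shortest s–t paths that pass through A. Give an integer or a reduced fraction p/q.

Pairs whose geodesics pass through A — F–C: 1/2.
All other pairs contribute 0.
Summing the contributions gives betweenness(A) = 1/2.

1/2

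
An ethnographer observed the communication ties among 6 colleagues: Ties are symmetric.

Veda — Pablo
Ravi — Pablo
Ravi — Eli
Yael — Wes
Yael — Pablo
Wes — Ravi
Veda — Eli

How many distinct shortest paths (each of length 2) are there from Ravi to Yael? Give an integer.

2

The shortest distance is 2. The length-2 paths are: Ravi–Pablo–Yael; Ravi–Wes–Yael.
That gives 2 distinct shortest paths.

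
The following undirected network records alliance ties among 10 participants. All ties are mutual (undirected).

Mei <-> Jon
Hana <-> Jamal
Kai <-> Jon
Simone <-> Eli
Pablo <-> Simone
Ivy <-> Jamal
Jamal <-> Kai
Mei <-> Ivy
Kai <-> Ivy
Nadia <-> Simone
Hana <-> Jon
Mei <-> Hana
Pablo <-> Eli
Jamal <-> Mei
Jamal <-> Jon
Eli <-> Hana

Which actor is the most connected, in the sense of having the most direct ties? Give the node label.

Degrees — Eli:3, Hana:4, Ivy:3, Jamal:5, Jon:4, Kai:3, Mei:4, Nadia:1, Pablo:2, Simone:3.
The maximum is 5, attained only by Jamal.

Jamal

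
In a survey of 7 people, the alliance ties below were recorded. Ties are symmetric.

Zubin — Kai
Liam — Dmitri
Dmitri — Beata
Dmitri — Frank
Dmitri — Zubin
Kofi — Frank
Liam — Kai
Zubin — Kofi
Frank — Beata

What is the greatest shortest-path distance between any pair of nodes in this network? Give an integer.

Eccentricity of each node (its greatest distance to any other): Beata:3, Dmitri:2, Frank:3, Kai:3, Kofi:3, Liam:3, Zubin:2.
The maximum eccentricity is 3, realized for instance by the pair Beata–Kai via Beata – Dmitri – Zubin – Kai. So the diameter is 3.

3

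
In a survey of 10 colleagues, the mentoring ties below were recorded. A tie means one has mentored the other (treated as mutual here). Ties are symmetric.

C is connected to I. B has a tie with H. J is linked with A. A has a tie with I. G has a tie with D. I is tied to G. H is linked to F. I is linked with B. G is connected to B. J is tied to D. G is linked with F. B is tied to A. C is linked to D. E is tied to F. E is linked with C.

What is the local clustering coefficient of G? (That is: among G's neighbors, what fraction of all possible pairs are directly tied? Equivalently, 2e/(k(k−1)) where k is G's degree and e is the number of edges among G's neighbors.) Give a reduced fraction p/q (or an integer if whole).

1/6

G's neighbors: B, D, F, and I (k = 4).
Possible neighbor pairs: C(4,2) = 6. Edges among them: B–I → e = 1.
Clustering(G) = 1/6.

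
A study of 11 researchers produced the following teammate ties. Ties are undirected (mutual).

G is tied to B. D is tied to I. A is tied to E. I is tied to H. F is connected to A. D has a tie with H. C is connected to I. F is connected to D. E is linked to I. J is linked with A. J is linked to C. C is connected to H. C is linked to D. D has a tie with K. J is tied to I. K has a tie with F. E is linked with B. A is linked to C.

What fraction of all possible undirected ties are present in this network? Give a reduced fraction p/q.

There are 18 edges and 11 nodes, so the maximum possible is C(11,2) = 55.
Density = 18/55.

18/55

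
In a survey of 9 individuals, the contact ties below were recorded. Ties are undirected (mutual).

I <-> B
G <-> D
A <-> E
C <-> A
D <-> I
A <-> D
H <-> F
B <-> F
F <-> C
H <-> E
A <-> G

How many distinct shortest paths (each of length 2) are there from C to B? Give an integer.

1

The shortest distance is 2, and the only length-2 path is C–F–B. So there is exactly 1 shortest path.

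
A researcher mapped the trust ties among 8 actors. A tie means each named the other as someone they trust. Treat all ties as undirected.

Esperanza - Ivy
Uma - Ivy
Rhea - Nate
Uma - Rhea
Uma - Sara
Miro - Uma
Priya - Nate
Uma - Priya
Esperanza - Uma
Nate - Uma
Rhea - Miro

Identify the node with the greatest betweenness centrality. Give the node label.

Uma

Unnormalized betweenness of each node: Esperanza:0, Ivy:0, Miro:0, Nate:1/2, Priya:0, Rhea:1/2, Sara:0, Uma:16.
Uma has the largest value, 16, making it the main broker — the node through which the most shortest paths run.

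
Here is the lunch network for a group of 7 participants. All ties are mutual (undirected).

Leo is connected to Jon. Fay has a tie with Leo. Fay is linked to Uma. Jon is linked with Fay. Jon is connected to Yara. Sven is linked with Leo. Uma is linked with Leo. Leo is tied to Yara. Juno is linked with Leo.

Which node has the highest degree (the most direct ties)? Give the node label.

Leo

Degrees — Fay:3, Jon:3, Juno:1, Leo:6, Sven:1, Uma:2, Yara:2.
The maximum is 6, attained only by Leo.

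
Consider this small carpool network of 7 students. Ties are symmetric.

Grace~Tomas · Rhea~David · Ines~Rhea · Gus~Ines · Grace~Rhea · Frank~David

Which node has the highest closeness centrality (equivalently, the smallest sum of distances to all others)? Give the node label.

Rhea

Farness (sum of distances to all others) for each node — David:12, Frank:17, Grace:12, Gus:17, Ines:12, Rhea:9, Tomas:17.
The smallest farness is 9, for Rhea, so Rhea has the highest closeness.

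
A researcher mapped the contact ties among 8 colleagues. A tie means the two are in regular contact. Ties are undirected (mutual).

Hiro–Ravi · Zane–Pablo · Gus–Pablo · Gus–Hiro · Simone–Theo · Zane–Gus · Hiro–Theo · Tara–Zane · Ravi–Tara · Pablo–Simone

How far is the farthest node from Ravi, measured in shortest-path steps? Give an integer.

Distances from Ravi: Gus:2, Hiro:1, Pablo:3, Simone:3, Tara:1, Theo:2, Zane:2.
The largest is 3 (to Pablo and Simone), so the eccentricity of Ravi is 3.

3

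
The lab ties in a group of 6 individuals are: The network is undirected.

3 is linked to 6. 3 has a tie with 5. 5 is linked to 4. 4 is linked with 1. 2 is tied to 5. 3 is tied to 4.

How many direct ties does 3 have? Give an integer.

3 is directly tied to 4, 5, and 6. That is 3 neighbors, so the degree of 3 is 3.

3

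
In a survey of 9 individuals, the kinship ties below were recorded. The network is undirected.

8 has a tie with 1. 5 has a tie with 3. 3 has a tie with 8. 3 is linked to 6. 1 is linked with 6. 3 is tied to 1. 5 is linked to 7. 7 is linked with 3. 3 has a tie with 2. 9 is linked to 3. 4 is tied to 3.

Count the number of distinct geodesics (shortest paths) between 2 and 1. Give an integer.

1

The shortest distance is 2, and the only length-2 path is 2–3–1. So there is exactly 1 shortest path.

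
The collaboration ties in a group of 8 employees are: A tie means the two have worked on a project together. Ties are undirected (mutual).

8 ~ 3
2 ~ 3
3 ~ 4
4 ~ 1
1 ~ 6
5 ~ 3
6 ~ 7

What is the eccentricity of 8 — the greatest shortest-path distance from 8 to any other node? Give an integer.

5

Distances from 8: 1:3, 2:2, 3:1, 4:2, 5:2, 6:4, 7:5.
The largest is 5 (to 7), so the eccentricity of 8 is 5.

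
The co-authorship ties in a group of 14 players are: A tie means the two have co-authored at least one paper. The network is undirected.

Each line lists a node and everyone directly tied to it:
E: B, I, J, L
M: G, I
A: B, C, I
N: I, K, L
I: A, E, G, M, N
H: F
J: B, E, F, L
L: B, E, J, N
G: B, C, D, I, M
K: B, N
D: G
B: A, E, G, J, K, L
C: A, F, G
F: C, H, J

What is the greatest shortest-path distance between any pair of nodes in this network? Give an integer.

Eccentricity of each node (its greatest distance to any other): A:3, B:3, C:3, D:4, E:3, F:3, G:3, H:4, I:4, J:3, K:4, L:3, M:4, N:4.
The maximum eccentricity is 4, realized for instance by the pair I–H via I – E – J – F – H. So the diameter is 4.

4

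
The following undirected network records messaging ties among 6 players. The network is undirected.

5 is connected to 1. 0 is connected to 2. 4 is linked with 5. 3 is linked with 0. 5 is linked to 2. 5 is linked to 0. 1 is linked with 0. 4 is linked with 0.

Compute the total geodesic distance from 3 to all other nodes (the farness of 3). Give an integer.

Distances from 3: 0:1, 1:2, 2:2, 4:2, 5:2.
Sum = 1 + 2 + 2 + 2 + 2 = 9.

9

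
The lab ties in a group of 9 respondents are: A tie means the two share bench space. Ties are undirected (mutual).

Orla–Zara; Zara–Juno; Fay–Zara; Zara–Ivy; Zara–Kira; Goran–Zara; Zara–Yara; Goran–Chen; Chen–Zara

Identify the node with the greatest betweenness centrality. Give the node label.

Zara

Unnormalized betweenness of each node: Chen:0, Fay:0, Goran:0, Ivy:0, Juno:0, Kira:0, Orla:0, Yara:0, Zara:27.
Zara has the largest value, 27, making it the main broker — the node through which the most shortest paths run.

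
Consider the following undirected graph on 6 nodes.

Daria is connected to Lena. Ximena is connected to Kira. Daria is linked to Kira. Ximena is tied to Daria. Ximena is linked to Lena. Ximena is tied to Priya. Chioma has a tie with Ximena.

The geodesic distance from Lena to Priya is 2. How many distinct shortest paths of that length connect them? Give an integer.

The shortest distance is 2, and the only length-2 path is Lena–Ximena–Priya. So there is exactly 1 shortest path.

1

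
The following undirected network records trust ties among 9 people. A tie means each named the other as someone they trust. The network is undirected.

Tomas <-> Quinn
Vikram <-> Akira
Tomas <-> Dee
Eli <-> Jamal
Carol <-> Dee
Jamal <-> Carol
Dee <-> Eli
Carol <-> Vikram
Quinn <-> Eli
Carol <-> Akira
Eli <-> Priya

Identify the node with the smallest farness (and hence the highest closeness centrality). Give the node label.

Dee

Farness (sum of distances to all others) for each node — Akira:20, Carol:14, Dee:13, Eli:14, Jamal:15, Priya:21, Quinn:19, Tomas:18, Vikram:20.
The smallest farness is 13, for Dee, so Dee has the highest closeness.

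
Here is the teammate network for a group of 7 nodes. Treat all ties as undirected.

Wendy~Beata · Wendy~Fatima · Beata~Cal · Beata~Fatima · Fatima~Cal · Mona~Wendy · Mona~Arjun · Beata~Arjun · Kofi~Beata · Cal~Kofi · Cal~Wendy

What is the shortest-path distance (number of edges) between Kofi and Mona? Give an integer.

One shortest route is Kofi – Beata – Arjun – Mona, which uses 3 edges, and at distance 2 from Kofi we only reach {Arjun, Fatima, Wendy}, which does not include Mona. So d(Kofi,Mona) = 3.

3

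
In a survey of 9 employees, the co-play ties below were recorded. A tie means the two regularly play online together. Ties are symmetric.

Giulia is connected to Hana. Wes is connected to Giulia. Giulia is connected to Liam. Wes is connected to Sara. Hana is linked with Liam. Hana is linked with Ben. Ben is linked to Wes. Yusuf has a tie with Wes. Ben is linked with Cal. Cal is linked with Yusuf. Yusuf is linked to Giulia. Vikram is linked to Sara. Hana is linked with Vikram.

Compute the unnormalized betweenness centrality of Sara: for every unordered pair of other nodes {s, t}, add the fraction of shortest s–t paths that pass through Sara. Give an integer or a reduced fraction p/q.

Pairs whose geodesics pass through Sara — Vikram–Wes: 1; Vikram–Yusuf: 1/2.
All other pairs contribute 0.
Summing the contributions gives betweenness(Sara) = 3/2.

3/2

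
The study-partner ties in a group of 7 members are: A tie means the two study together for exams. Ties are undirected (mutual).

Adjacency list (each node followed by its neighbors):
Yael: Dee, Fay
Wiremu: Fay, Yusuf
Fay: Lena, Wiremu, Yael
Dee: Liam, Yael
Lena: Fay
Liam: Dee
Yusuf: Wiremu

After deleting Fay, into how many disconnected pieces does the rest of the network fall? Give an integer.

3

Without Fay, the remaining ties split the others into: {Dee, Liam, Yael}; {Lena}; {Wiremu, Yusuf}.
That's 3 separate components.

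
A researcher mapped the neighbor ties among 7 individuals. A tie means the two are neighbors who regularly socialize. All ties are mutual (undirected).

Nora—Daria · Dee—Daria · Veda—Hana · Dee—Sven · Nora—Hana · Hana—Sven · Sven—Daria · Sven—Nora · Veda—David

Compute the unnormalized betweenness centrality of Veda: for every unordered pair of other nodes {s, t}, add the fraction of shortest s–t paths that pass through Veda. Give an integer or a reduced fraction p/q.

5

Pairs whose geodesics pass through Veda — Hana–David: 1; Dee–David: 1; Nora–David: 1; Sven–David: 1; Daria–David: 2/2.
All other pairs contribute 0.
Summing the contributions gives betweenness(Veda) = 5.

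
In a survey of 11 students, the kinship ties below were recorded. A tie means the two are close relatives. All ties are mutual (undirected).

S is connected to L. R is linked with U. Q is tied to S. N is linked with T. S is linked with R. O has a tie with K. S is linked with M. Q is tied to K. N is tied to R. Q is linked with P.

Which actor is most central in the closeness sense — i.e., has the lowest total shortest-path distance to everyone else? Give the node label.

Farness (sum of distances to all others) for each node — K:28, L:27, M:27, N:28, O:37, P:30, Q:21, R:21, S:18, T:37, U:30.
The smallest farness is 18, for S, so S has the highest closeness.

S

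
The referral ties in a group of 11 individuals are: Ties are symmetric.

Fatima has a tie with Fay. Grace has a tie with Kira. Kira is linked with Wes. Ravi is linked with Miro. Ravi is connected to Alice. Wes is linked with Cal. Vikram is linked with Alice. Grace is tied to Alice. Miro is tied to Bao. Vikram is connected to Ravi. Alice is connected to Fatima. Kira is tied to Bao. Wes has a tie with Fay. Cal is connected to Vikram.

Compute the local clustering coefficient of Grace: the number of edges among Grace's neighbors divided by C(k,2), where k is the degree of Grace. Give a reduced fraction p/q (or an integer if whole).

Grace's neighbors: Alice and Kira (k = 2).
Possible neighbor pairs: C(2,2) = 1. Edges among them: none → e = 0.
Clustering(Grace) = 0/1.

0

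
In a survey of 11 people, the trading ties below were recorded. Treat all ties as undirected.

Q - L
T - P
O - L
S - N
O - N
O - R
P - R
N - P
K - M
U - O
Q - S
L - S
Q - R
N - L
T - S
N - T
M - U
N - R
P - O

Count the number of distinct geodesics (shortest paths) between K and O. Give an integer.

1

The shortest distance is 3, and the only length-3 path is K–M–U–O. So there is exactly 1 shortest path.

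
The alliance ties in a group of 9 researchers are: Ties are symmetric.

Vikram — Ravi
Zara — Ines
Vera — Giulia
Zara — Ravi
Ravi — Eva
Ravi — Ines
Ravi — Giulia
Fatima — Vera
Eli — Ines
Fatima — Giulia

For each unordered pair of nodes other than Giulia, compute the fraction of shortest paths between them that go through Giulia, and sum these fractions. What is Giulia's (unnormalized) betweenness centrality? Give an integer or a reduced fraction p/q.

12

Pairs whose geodesics pass through Giulia — Zara–Fatima: 1; Zara–Vera: 1; Eva–Fatima: 1; Eva–Vera: 1; Ines–Fatima: 1; Ines–Vera: 1; Ravi–Fatima: 1; Ravi–Vera: 1; Vikram–Fatima: 1; Vikram–Vera: 1; Eli–Fatima: 1; Eli–Vera: 1.
All other pairs contribute 0.
Summing the contributions gives betweenness(Giulia) = 12.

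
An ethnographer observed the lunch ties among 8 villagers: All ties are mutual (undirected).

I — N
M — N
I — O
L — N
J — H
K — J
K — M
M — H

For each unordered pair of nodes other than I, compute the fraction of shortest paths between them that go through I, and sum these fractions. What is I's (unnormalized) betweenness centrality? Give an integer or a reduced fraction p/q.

Pairs whose geodesics pass through I — J–O: 2/2; M–O: 1; H–O: 1; K–O: 1; L–O: 1; O–N: 1.
All other pairs contribute 0.
Summing the contributions gives betweenness(I) = 6.

6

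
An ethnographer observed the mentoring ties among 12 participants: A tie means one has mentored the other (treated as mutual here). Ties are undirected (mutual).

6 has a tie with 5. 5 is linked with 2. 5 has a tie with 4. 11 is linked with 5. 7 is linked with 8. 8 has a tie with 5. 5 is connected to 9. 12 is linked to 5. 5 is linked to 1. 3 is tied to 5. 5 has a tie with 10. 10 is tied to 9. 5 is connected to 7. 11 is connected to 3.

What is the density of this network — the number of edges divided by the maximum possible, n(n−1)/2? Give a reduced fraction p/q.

7/33

There are 14 edges and 12 nodes, so the maximum possible is C(12,2) = 66.
Density = 14/66 = 7/33.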